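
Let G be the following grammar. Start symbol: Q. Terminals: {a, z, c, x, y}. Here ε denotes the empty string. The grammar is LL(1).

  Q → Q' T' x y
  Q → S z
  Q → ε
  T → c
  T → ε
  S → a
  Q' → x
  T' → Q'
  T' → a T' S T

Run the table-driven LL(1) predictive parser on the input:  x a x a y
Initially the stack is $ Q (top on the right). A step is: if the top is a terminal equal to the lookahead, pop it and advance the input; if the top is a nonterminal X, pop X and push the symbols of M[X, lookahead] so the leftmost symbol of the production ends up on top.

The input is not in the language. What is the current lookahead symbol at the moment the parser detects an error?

      Stack           Input        Action
   1  $ Q             x a x a y $  expand Q → Q' T' x y
   2  $ y x T' Q'     x a x a y $  expand Q' → x
   3  $ y x T' x      x a x a y $  match x
   4  $ y x T'        a x a y $    expand T' → a T' S T
   5  $ y x T S T' a  a x a y $    match a
   6  $ y x T S T'    x a y $      expand T' → Q'
   7  $ y x T S Q'    x a y $      expand Q' → x
   8  $ y x T S x     x a y $      match x
   9  $ y x T S       a y $        expand S → a
  10  $ y x T a       a y $        match a
  11  $ y x T         y $          error: M[T, y] is empty

y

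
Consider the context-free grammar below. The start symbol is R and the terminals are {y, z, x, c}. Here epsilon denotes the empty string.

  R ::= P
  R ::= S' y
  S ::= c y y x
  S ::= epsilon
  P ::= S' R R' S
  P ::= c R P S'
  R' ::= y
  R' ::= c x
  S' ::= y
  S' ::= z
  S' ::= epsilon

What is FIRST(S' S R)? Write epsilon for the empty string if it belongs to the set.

FIRST(S): from S::=c y y x we get {c}; from S::=epsilon we get {epsilon}. So FIRST(S) = {epsilon, c}.
FIRST(R'): from R'::=y we get {y}; from R'::=c x we get {c}. So FIRST(R') = {c, y}.
FIRST(S'): from S'::=y we get {y}; from S'::=z we get {z}; from S'::=epsilon we get {epsilon}. So FIRST(S') = {epsilon, y, z}.
FIRST(R): from R::=P we get {c, y, z}; from R::=S' y we get {y, z}. So FIRST(R) = {c, y, z}.
FIRST(P): from P::=S' R R' S we get {c, y, z}; from P::=c R P S' we get {c}. So FIRST(P) = {c, y, z}.
FIRST(S' S R): take FIRST of each symbol in turn, carrying on past any symbol whose FIRST contains epsilon; result {c, y, z}.

{c, y, z}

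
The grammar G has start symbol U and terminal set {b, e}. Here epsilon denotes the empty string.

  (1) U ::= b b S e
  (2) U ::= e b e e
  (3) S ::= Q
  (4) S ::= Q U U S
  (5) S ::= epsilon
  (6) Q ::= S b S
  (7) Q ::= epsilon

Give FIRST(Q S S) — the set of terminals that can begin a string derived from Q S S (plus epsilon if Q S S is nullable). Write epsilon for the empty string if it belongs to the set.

FIRST(U) = {b, e}
FIRST(S) = {epsilon, b, e}  (via Q, Q U U S)
FIRST(Q) = {epsilon, b, e}  (via S b S)
FIRST(Q S S): take FIRST of each symbol in turn, carrying on past any symbol whose FIRST contains epsilon; result {epsilon, b, e}.

{epsilon, b, e}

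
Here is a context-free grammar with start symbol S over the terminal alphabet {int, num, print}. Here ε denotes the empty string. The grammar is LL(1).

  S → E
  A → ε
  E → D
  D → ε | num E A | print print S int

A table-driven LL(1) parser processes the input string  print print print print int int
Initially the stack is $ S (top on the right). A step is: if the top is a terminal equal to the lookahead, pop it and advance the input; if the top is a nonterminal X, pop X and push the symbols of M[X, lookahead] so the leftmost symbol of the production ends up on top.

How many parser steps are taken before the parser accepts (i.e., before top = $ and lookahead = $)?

step 1: stack=$ S  input=print print print print int int $  — expand S → E
step 2: stack=$ E  input=print print print print int int $  — expand E → D
step 3: stack=$ D  input=print print print print int int $  — expand D → print print S int
step 4: stack=$ int S print print  input=print print print print int int $  — match print
step 5: stack=$ int S print  input=print print print int int $  — match print
step 6: stack=$ int S  input=print print int int $  — expand S → E
step 7: stack=$ int E  input=print print int int $  — expand E → D
step 8: stack=$ int D  input=print print int int $  — expand D → print print S int
step 9: stack=$ int int S print print  input=print print int int $  — match print
step 10: stack=$ int int S print  input=print int int $  — match print
step 11: stack=$ int int S  input=int int $  — expand S → E
step 12: stack=$ int int E  input=int int $  — expand E → D
step 13: stack=$ int int D  input=int int $  — expand D → ε
step 14: stack=$ int int  input=int int $  — match int
step 15: stack=$ int  input=int $  — match int
Accept reached after 15 steps.

15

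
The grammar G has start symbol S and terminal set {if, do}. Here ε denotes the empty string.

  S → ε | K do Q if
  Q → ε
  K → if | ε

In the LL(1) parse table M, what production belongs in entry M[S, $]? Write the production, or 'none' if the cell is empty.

FIRST(Q): from Q→ε we get {ε}. So FIRST(Q) = {ε}.
FIRST(K): from K→if we get {if}; from K→ε we get {ε}. So FIRST(K) = {ε, if}.
FIRST(S): from S→ε we get {ε}; from S→K do Q if we get {do, if}. So FIRST(S) = {ε, do, if}.
FOLLOW(S) includes $ since S is the start symbol.
FOLLOW(S): S appears on no right-hand side. Thus FOLLOW(S) = {$}.
For S → ε: FIRST(ε) = {ε}, so it goes in M[S, t] for t ∈ {}; since ε ∈ FIRST, also for every t ∈ FOLLOW(S) = {$}.
For S → K do Q if: FIRST(K do Q if) = {do, if}, so it goes in M[S, t] for t ∈ {do, if}.

S → ε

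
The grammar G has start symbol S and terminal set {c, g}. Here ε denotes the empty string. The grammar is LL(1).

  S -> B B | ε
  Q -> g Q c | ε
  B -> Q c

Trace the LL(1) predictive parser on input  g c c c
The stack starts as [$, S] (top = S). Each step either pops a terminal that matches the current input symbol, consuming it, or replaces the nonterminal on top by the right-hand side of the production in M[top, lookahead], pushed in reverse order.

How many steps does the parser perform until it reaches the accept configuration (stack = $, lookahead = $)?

      Stack        Input      Action
   1  $ S          g c c c $  expand S -> B B
   2  $ B B        g c c c $  expand B -> Q c
   3  $ B c Q      g c c c $  expand Q -> g Q c
   4  $ B c c Q g  g c c c $  match g
   5  $ B c c Q    c c c $    expand Q -> ε
   6  $ B c c      c c c $    match c
   7  $ B c        c c $      match c
   8  $ B          c $        expand B -> Q c
   9  $ c Q        c $        expand Q -> ε
  10  $ c          c $        match c
Accept reached after 10 steps.

10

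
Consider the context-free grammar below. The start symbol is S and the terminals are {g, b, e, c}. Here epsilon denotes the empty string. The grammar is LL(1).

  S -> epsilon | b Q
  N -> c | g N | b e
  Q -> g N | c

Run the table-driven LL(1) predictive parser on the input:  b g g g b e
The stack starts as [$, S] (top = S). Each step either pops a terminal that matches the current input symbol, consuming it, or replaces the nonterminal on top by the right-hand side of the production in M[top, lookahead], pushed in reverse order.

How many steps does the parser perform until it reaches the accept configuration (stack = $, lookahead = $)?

step 1: stack=$ S  input=b g g g b e $  — expand S -> b Q
step 2: stack=$ Q b  input=b g g g b e $  — match b
step 3: stack=$ Q  input=g g g b e $  — expand Q -> g N
step 4: stack=$ N g  input=g g g b e $  — match g
step 5: stack=$ N  input=g g b e $  — expand N -> g N
step 6: stack=$ N g  input=g g b e $  — match g
step 7: stack=$ N  input=g b e $  — expand N -> g N
step 8: stack=$ N g  input=g b e $  — match g
step 9: stack=$ N  input=b e $  — expand N -> b e
step 10: stack=$ e b  input=b e $  — match b
step 11: stack=$ e  input=e $  — match e
Accept reached after 11 steps.

11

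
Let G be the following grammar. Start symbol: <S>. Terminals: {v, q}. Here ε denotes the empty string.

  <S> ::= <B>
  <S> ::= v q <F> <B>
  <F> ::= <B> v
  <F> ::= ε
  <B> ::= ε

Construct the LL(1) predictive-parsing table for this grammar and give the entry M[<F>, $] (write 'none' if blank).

<F> ::= ε

FIRST(<B>): from <B>::=ε we get {ε}. So FIRST(<B>) = {ε}.
FIRST(<S>): from <S>::=<B> we get {ε}; from <S>::=v q <F> <B> we get {v}. So FIRST(<S>) = {ε, v}.
FIRST(<F>): from <F>::=<B> v we get {v}; from <F>::=ε we get {ε}. So FIRST(<F>) = {ε, v}.
FOLLOW(<S>) includes $ since <S> is the start symbol.
FOLLOW(<S>): <S> appears on no right-hand side. Thus FOLLOW(<S>) = {$}.
FOLLOW(<F>): in <S>::=v q <F> <B>, <F> is followed by <B> with FIRST {ε}; in <S>::=v q <F> <B>, the suffix after <F> is nullable, so FOLLOW(<F>) ⊇ FOLLOW(<S>) = {$}. Thus FOLLOW(<F>) = {$}.
For <F> ::= <B> v: FIRST(<B> v) = {v}, so it goes in M[<F>, t] for t ∈ {v}.
For <F> ::= ε: FIRST(ε) = {ε}, so it goes in M[<F>, t] for t ∈ {}; since ε ∈ FIRST, also for every t ∈ FOLLOW(<F>) = {$}.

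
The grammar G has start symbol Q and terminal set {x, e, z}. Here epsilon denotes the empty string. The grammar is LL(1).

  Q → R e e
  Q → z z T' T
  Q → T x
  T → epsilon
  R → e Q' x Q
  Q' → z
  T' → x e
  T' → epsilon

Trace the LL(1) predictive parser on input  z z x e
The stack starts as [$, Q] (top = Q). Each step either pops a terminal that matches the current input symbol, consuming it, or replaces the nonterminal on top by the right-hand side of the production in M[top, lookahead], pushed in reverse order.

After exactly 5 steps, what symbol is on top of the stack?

step 1: stack=$ Q  input=z z x e $  — expand Q → z z T' T
step 2: stack=$ T T' z z  input=z z x e $  — match z
step 3: stack=$ T T' z  input=z x e $  — match z
step 4: stack=$ T T'  input=x e $  — expand T' → x e
step 5: stack=$ T e x  input=x e $  — match x
Stack after step 5: $ T e (top = e).

e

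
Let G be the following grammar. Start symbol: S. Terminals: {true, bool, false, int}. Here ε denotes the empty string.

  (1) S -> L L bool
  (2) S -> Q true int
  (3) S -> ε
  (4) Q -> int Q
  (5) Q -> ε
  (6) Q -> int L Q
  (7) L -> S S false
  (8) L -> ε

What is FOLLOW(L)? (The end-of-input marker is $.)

FIRST(Q): from Q->int Q we get {int}; from Q->ε we get {ε}; from Q->int L Q we get {int}. So FIRST(Q) = {ε, int}.
FIRST(S): from S->L L bool we get {bool, false, int, true}; from S->Q true int we get {int, true}; from S->ε we get {ε}. So FIRST(S) = {ε, bool, false, int, true}.
FIRST(L): from L->S S false we get {bool, false, int, true}; from L->ε we get {ε}. So FIRST(L) = {ε, bool, false, int, true}.
FOLLOW(S) includes $ since S is the start symbol.
FOLLOW(S): in L->S S false (occurrence 1), S is followed by S false with FIRST {bool, false, int, true}; in L->S S false (occurrence 2), S is followed by false with FIRST {false}. Thus FOLLOW(S) = {$, bool, false, int, true}.
FOLLOW(Q): in S->Q true int, Q is followed by true int with FIRST {true}; in Q->int Q, the suffix after Q is empty (adds nothing new); in Q->int L Q, the suffix after Q is empty (adds nothing new). Thus FOLLOW(Q) = {true}.
FOLLOW(L): in S->L L bool (occurrence 1), L is followed by L bool with FIRST {bool, false, int, true}; in S->L L bool (occurrence 2), L is followed by bool with FIRST {bool}; in Q->int L Q, L is followed by Q with FIRST {ε, int}; in Q->int L Q, the suffix after L is nullable, so FOLLOW(L) ⊇ FOLLOW(Q) = {true}. Thus FOLLOW(L) = {bool, false, int, true}.

{bool, false, int, true}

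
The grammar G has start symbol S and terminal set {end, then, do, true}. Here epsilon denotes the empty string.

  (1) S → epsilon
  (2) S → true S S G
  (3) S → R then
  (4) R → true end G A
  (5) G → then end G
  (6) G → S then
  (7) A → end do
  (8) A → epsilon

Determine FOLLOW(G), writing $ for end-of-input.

{$, end, then, true}

FIRST(R): from R→true end G A we get {true}. So FIRST(R) = {true}.
FIRST(A): from A→end do we get {end}; from A→epsilon we get {epsilon}. So FIRST(A) = {epsilon, end}.
FIRST(S): from S→epsilon we get {epsilon}; from S→true S S G we get {true}; from S→R then we get {true}. So FIRST(S) = {epsilon, true}.
FIRST(G): from G→then end G we get {then}; from G→S then we get {then, true}. So FIRST(G) = {then, true}.
FOLLOW(S) includes $ since S is the start symbol.
FOLLOW(S): in S→true S S G (occurrence 1), S is followed by S G with FIRST {then, true}; in S→true S S G (occurrence 2), S is followed by G with FIRST {then, true}; in G→S then, S is followed by then with FIRST {then}. Thus FOLLOW(S) = {$, then, true}.
FOLLOW(R): in S→R then, R is followed by then with FIRST {then}. Thus FOLLOW(R) = {then}.
FOLLOW(G): in S→true S S G, the suffix after G is empty, so FOLLOW(G) ⊇ FOLLOW(S) = {$, then, true}; in R→true end G A, G is followed by A with FIRST {epsilon, end}; in R→true end G A, the suffix after G is nullable, so FOLLOW(G) ⊇ FOLLOW(R) = {then}; in G→then end G, the suffix after G is empty (adds nothing new). Thus FOLLOW(G) = {$, end, then, true}.
FOLLOW(A): in R→true end G A, the suffix after A is empty, so FOLLOW(A) ⊇ FOLLOW(R) = {then}. Thus FOLLOW(A) = {then}.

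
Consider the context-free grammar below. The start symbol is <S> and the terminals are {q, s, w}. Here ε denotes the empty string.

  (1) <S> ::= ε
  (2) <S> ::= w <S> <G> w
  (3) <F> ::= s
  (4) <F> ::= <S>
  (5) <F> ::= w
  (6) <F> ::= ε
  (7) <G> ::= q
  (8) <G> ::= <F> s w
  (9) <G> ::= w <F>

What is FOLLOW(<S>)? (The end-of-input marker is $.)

FIRST(<S>) = {ε, w}
FIRST(<F>) = {ε, s, w}  (via <S>)
FIRST(<G>) = {q, s, w}  (via <F> s w)
FOLLOW(<S>) includes $ since <S> is the start symbol.
FOLLOW(<G>): in <S>::=w <S> <G> w, <G> is followed by w with FIRST {w}. Thus FOLLOW(<G>) = {w}.
FOLLOW(<F>): in <G>::=<F> s w, <F> is followed by s w with FIRST {s}; in <G>::=w <F>, the suffix after <F> is empty, so FOLLOW(<F>) ⊇ FOLLOW(<G>) = {w}. Thus FOLLOW(<F>) = {s, w}.
FOLLOW(<S>): in <S>::=w <S> <G> w, <S> is followed by <G> w with FIRST {q, s, w}; in <F>::=<S>, the suffix after <S> is empty, so FOLLOW(<S>) ⊇ FOLLOW(<F>) = {s, w}. Thus FOLLOW(<S>) = {$, q, s, w}.

{$, q, s, w}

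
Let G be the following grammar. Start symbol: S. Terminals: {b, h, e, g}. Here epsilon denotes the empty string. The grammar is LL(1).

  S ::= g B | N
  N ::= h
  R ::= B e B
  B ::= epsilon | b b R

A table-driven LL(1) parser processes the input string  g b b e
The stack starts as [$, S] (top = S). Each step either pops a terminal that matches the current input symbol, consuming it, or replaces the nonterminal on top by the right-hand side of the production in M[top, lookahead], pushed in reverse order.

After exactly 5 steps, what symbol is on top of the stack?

step 1: stack=$ S  input=g b b e $  — expand S ::= g B
step 2: stack=$ B g  input=g b b e $  — match g
step 3: stack=$ B  input=b b e $  — expand B ::= b b R
step 4: stack=$ R b b  input=b b e $  — match b
step 5: stack=$ R b  input=b e $  — match b
Stack after step 5: $ R (top = R).

R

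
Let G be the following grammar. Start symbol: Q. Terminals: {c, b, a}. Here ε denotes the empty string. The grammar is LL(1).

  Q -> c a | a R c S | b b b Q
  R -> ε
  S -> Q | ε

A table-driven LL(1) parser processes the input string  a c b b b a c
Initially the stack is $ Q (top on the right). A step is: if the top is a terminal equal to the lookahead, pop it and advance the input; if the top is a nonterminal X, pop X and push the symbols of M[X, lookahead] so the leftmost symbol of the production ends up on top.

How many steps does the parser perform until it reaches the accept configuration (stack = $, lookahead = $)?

step 1: stack=$ Q  input=a c b b b a c $  — expand Q -> a R c S
step 2: stack=$ S c R a  input=a c b b b a c $  — match a
step 3: stack=$ S c R  input=c b b b a c $  — expand R -> ε
step 4: stack=$ S c  input=c b b b a c $  — match c
step 5: stack=$ S  input=b b b a c $  — expand S -> Q
step 6: stack=$ Q  input=b b b a c $  — expand Q -> b b b Q
step 7: stack=$ Q b b b  input=b b b a c $  — match b
step 8: stack=$ Q b b  input=b b a c $  — match b
step 9: stack=$ Q b  input=b a c $  — match b
step 10: stack=$ Q  input=a c $  — expand Q -> a R c S
step 11: stack=$ S c R a  input=a c $  — match a
step 12: stack=$ S c R  input=c $  — expand R -> ε
step 13: stack=$ S c  input=c $  — match c
step 14: stack=$ S  input=$  — expand S -> ε
Accept reached after 14 steps.

14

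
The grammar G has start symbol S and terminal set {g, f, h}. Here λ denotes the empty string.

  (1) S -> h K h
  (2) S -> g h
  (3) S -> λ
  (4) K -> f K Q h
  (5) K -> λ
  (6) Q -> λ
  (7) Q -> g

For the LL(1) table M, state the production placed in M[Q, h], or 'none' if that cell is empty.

FIRST(S): from S->h K h we get {h}; from S->g h we get {g}; from S->λ we get {λ}. So FIRST(S) = {λ, g, h}.
FIRST(K): from K->f K Q h we get {f}; from K->λ we get {λ}. So FIRST(K) = {λ, f}.
FIRST(Q): from Q->λ we get {λ}; from Q->g we get {g}. So FIRST(Q) = {λ, g}.
FOLLOW(S) includes $ since S is the start symbol.
FOLLOW(Q): in K->f K Q h, Q is followed by h with FIRST {h}. Thus FOLLOW(Q) = {h}.
For Q -> λ: FIRST(λ) = {λ}, so it goes in M[Q, t] for t ∈ {}; since λ ∈ FIRST, also for every t ∈ FOLLOW(Q) = {h}.
For Q -> g: FIRST(g) = {g}, so it goes in M[Q, t] for t ∈ {g}.

Q -> λ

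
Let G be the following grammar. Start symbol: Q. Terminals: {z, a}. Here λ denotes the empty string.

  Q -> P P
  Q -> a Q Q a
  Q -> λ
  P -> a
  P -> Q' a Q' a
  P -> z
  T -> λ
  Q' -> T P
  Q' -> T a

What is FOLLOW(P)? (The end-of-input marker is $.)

{$, a, z}

FIRST(T) = {λ}
FIRST(Q) = {λ, a, z}  (via P P)
FIRST(P) = {a, z}  (via Q' a Q' a)
FIRST(Q') = {a, z}  (via T P, T a)
FOLLOW(Q) includes $ since Q is the start symbol.
FOLLOW(Q): in Q->a Q Q a (occurrence 1), Q is followed by Q a with FIRST {a, z}; in Q->a Q Q a (occurrence 2), Q is followed by a with FIRST {a}. Thus FOLLOW(Q) = {$, a, z}.
FOLLOW(T): in Q'->T P, T is followed by P with FIRST {a, z}; in Q'->T a, T is followed by a with FIRST {a}. Thus FOLLOW(T) = {a, z}.
FOLLOW(Q'): in P->Q' a Q' a (occurrence 1), Q' is followed by a Q' a with FIRST {a}; in P->Q' a Q' a (occurrence 2), Q' is followed by a with FIRST {a}. Thus FOLLOW(Q') = {a}.
FOLLOW(P): in Q->P P (occurrence 1), P is followed by P with FIRST {a, z}; in Q->P P (occurrence 2), the suffix after P is empty, so FOLLOW(P) ⊇ FOLLOW(Q) = {$, a, z}; in Q'->T P, the suffix after P is empty, so FOLLOW(P) ⊇ FOLLOW(Q') = {a}. Thus FOLLOW(P) = {$, a, z}.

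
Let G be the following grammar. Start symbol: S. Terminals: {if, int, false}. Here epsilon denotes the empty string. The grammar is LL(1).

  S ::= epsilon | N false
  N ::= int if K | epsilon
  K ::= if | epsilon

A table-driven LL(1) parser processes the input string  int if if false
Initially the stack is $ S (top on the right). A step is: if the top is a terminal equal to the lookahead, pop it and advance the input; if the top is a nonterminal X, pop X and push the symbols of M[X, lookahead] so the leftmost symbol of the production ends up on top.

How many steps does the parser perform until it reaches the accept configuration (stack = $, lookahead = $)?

     Stack             Input              Action
  1  $ S               int if if false $  expand S ::= N false
  2  $ false N         int if if false $  expand N ::= int if K
  3  $ false K if int  int if if false $  match int
  4  $ false K if      if if false $      match if
  5  $ false K         if false $         expand K ::= if
  6  $ false if        if false $         match if
  7  $ false           false $            match false
Accept reached after 7 steps.

7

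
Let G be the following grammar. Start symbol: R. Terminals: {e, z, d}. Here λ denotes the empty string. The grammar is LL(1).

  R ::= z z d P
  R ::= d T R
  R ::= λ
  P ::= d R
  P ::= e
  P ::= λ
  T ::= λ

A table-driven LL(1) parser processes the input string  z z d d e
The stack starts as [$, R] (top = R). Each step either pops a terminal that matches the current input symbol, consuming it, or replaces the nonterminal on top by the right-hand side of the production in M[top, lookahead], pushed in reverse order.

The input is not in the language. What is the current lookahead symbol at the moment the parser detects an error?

step 1: stack=$ R  input=z z d d e $  — expand R ::= z z d P
step 2: stack=$ P d z z  input=z z d d e $  — match z
step 3: stack=$ P d z  input=z d d e $  — match z
step 4: stack=$ P d  input=d d e $  — match d
step 5: stack=$ P  input=d e $  — expand P ::= d R
step 6: stack=$ R d  input=d e $  — match d
step 7: stack=$ R  input=e $  — error: M[R, e] is empty

e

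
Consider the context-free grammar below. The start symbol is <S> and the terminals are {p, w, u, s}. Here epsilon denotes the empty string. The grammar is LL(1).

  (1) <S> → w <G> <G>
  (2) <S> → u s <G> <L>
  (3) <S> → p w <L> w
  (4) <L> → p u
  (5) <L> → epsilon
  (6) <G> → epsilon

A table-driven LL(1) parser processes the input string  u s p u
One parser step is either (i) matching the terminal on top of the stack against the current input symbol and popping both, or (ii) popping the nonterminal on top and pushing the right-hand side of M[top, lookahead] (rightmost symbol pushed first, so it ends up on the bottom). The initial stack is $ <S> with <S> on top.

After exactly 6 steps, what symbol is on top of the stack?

u

     Stack          Input      Action
  1  $ <S>          u s p u $  expand <S> → u s <G> <L>
  2  $ <L> <G> s u  u s p u $  match u
  3  $ <L> <G> s    s p u $    match s
  4  $ <L> <G>      p u $      expand <G> → epsilon
  5  $ <L>          p u $      expand <L> → p u
  6  $ u p          p u $      match p
Stack after step 6: $ u (top = u).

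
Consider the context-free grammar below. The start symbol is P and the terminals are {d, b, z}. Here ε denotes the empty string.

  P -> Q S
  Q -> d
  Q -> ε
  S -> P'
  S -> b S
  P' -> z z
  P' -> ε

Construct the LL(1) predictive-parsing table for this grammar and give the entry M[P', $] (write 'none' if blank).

P' -> ε

FIRST(Q): from Q->d we get {d}; from Q->ε we get {ε}. So FIRST(Q) = {ε, d}.
FIRST(P'): from P'->z z we get {z}; from P'->ε we get {ε}. So FIRST(P') = {ε, z}.
FIRST(S): from S->P' we get {ε, z}; from S->b S we get {b}. So FIRST(S) = {ε, b, z}.
FIRST(P): from P->Q S we get {ε, b, d, z}. So FIRST(P) = {ε, b, d, z}.
FOLLOW(P) includes $ since P is the start symbol.
FOLLOW(S): in P->Q S, the suffix after S is empty, so FOLLOW(S) ⊇ FOLLOW(P) = {$}; in S->b S, the suffix after S is empty (adds nothing new). Thus FOLLOW(S) = {$}.
FOLLOW(P'): in S->P', the suffix after P' is empty, so FOLLOW(P') ⊇ FOLLOW(S) = {$}. Thus FOLLOW(P') = {$}.
For P' -> z z: FIRST(z z) = {z}, so it goes in M[P', t] for t ∈ {z}.
For P' -> ε: FIRST(ε) = {ε}, so it goes in M[P', t] for t ∈ {}; since ε ∈ FIRST, also for every t ∈ FOLLOW(P') = {$}.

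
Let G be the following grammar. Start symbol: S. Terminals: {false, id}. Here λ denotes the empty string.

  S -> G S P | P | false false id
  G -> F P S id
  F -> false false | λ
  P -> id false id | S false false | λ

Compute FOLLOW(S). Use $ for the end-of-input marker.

FIRST(F): from F->false false we get {false}; from F->λ we get {λ}. So FIRST(F) = {λ, false}.
FIRST(S): from S->G S P we get {false, id}; from S->P we get {λ, false, id}; from S->false false id we get {false}. So FIRST(S) = {λ, false, id}.
FIRST(P): from P->id false id we get {id}; from P->S false false we get {false, id}; from P->λ we get {λ}. So FIRST(P) = {λ, false, id}.
FIRST(G): from G->F P S id we get {false, id}. So FIRST(G) = {false, id}.
FOLLOW(S) includes $ since S is the start symbol.
FOLLOW(S): in S->G S P, S is followed by P with FIRST {λ, false, id}; in S->G S P, the suffix after S is nullable (adds nothing new); in G->F P S id, S is followed by id with FIRST {id}; in P->S false false, S is followed by false false with FIRST {false}. Thus FOLLOW(S) = {$, false, id}.
FOLLOW(G): in S->G S P, G is followed by S P with FIRST {λ, false, id}; in S->G S P, the suffix after G is nullable, so FOLLOW(G) ⊇ FOLLOW(S) = {$, false, id}. Thus FOLLOW(G) = {$, false, id}.
FOLLOW(F): in G->F P S id, F is followed by P S id with FIRST {false, id}. Thus FOLLOW(F) = {false, id}.
FOLLOW(P): in S->G S P, the suffix after P is empty, so FOLLOW(P) ⊇ FOLLOW(S) = {$, false, id}; in S->P, the suffix after P is empty, so FOLLOW(P) ⊇ FOLLOW(S) = {$, false, id}; in G->F P S id, P is followed by S id with FIRST {false, id}. Thus FOLLOW(P) = {$, false, id}.

{$, false, id}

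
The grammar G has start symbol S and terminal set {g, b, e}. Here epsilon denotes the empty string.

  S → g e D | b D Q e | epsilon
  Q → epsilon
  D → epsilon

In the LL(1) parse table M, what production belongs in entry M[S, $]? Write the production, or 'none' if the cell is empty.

FIRST(S): from S→g e D we get {g}; from S→b D Q e we get {b}; from S→epsilon we get {epsilon}. So FIRST(S) = {epsilon, b, g}.
FIRST(Q): from Q→epsilon we get {epsilon}. So FIRST(Q) = {epsilon}.
FIRST(D): from D→epsilon we get {epsilon}. So FIRST(D) = {epsilon}.
FOLLOW(S) includes $ since S is the start symbol.
FOLLOW(S): S appears on no right-hand side. Thus FOLLOW(S) = {$}.
For S → g e D: FIRST(g e D) = {g}, so it goes in M[S, t] for t ∈ {g}.
For S → b D Q e: FIRST(b D Q e) = {b}, so it goes in M[S, t] for t ∈ {b}.
For S → epsilon: FIRST(epsilon) = {epsilon}, so it goes in M[S, t] for t ∈ {}; since epsilon ∈ FIRST, also for every t ∈ FOLLOW(S) = {$}.

S → epsilon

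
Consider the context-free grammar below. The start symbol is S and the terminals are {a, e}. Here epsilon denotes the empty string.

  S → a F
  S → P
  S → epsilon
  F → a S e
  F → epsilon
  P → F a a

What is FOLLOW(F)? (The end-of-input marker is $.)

{$, a, e}

FIRST(F) = {epsilon, a}
FIRST(P) = {a}  (via F a a)
FIRST(S) = {epsilon, a}  (via P)
FOLLOW(S) includes $ since S is the start symbol.
FOLLOW(S): in F→a S e, S is followed by e with FIRST {e}. Thus FOLLOW(S) = {$, e}.
FOLLOW(F): in S→a F, the suffix after F is empty, so FOLLOW(F) ⊇ FOLLOW(S) = {$, e}; in P→F a a, F is followed by a a with FIRST {a}. Thus FOLLOW(F) = {$, a, e}.
FOLLOW(P): in S→P, the suffix after P is empty, so FOLLOW(P) ⊇ FOLLOW(S) = {$, e}. Thus FOLLOW(P) = {$, e}.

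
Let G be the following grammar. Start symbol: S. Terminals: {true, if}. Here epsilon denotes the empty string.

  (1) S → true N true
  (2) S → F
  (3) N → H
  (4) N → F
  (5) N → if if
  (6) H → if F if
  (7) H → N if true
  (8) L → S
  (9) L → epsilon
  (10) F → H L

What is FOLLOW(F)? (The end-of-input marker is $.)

FIRST(S): from S→true N true we get {true}; from S→F we get {if}. So FIRST(S) = {if, true}.
FIRST(L): from L→S we get {if, true}; from L→epsilon we get {epsilon}. So FIRST(L) = {epsilon, if, true}.
FIRST(N): from N→H we get {if}; from N→F we get {if}; from N→if if we get {if}. So FIRST(N) = {if}.
FIRST(H): from H→if F if we get {if}; from H→N if true we get {if}. So FIRST(H) = {if}.
FIRST(F): from F→H L we get {if}. So FIRST(F) = {if}.
FOLLOW(S) includes $ since S is the start symbol.
FOLLOW(N): in S→true N true, N is followed by true with FIRST {true}; in H→N if true, N is followed by if true with FIRST {if}. Thus FOLLOW(N) = {if, true}.
FOLLOW(S): in L→S, the suffix after S is empty, so FOLLOW(S) ⊇ FOLLOW(L) = {$, if, true}. Thus FOLLOW(S) = {$, if, true}.
FOLLOW(F): in S→F, the suffix after F is empty, so FOLLOW(F) ⊇ FOLLOW(S) = {$, if, true}; in N→F, the suffix after F is empty, so FOLLOW(F) ⊇ FOLLOW(N) = {if, true}; in H→if F if, F is followed by if with FIRST {if}. Thus FOLLOW(F) = {$, if, true}.
FOLLOW(H): in N→H, the suffix after H is empty, so FOLLOW(H) ⊇ FOLLOW(N) = {if, true}; in F→H L, H is followed by L with FIRST {epsilon, if, true}; in F→H L, the suffix after H is nullable, so FOLLOW(H) ⊇ FOLLOW(F) = {$, if, true}. Thus FOLLOW(H) = {$, if, true}.
FOLLOW(L): in F→H L, the suffix after L is empty, so FOLLOW(L) ⊇ FOLLOW(F) = {$, if, true}. Thus FOLLOW(L) = {$, if, true}.

{$, if, true}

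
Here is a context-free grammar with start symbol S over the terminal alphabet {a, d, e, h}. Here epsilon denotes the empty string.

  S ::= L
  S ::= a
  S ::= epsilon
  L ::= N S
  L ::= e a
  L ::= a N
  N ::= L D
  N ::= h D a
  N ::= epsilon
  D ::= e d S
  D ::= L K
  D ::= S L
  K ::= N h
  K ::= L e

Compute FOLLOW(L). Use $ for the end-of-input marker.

FIRST(S): from S::=L we get {epsilon, a, e, h}; from S::=a we get {a}; from S::=epsilon we get {epsilon}. So FIRST(S) = {epsilon, a, e, h}.
FIRST(L): from L::=N S we get {epsilon, a, e, h}; from L::=e a we get {e}; from L::=a N we get {a}. So FIRST(L) = {epsilon, a, e, h}.
FIRST(N): from N::=L D we get {epsilon, a, e, h}; from N::=h D a we get {h}; from N::=epsilon we get {epsilon}. So FIRST(N) = {epsilon, a, e, h}.
FIRST(K): from K::=N h we get {a, e, h}; from K::=L e we get {a, e, h}. So FIRST(K) = {a, e, h}.
FIRST(D): from D::=e d S we get {e}; from D::=L K we get {a, e, h}; from D::=S L we get {epsilon, a, e, h}. So FIRST(D) = {epsilon, a, e, h}.
FOLLOW(S) includes $ since S is the start symbol.
FOLLOW(S): in L::=N S, the suffix after S is empty, so FOLLOW(S) ⊇ FOLLOW(L) = {$, a, e, h}; in D::=e d S, the suffix after S is empty, so FOLLOW(S) ⊇ FOLLOW(D) = {$, a, e, h}; in D::=S L, S is followed by L with FIRST {epsilon, a, e, h}; in D::=S L, the suffix after S is nullable, so FOLLOW(S) ⊇ FOLLOW(D) = {$, a, e, h}. Thus FOLLOW(S) = {$, a, e, h}.
FOLLOW(L): in S::=L, the suffix after L is empty, so FOLLOW(L) ⊇ FOLLOW(S) = {$, a, e, h}; in N::=L D, L is followed by D with FIRST {epsilon, a, e, h}; in N::=L D, the suffix after L is nullable, so FOLLOW(L) ⊇ FOLLOW(N) = {$, a, e, h}; in D::=L K, L is followed by K with FIRST {a, e, h}; in D::=S L, the suffix after L is empty, so FOLLOW(L) ⊇ FOLLOW(D) = {$, a, e, h}; in K::=L e, L is followed by e with FIRST {e}. Thus FOLLOW(L) = {$, a, e, h}.
FOLLOW(N): in L::=N S, N is followed by S with FIRST {epsilon, a, e, h}; in L::=N S, the suffix after N is nullable, so FOLLOW(N) ⊇ FOLLOW(L) = {$, a, e, h}; in L::=a N, the suffix after N is empty, so FOLLOW(N) ⊇ FOLLOW(L) = {$, a, e, h}; in K::=N h, N is followed by h with FIRST {h}. Thus FOLLOW(N) = {$, a, e, h}.
FOLLOW(D): in N::=L D, the suffix after D is empty, so FOLLOW(D) ⊇ FOLLOW(N) = {$, a, e, h}; in N::=h D a, D is followed by a with FIRST {a}. Thus FOLLOW(D) = {$, a, e, h}.
FOLLOW(K): in D::=L K, the suffix after K is empty, so FOLLOW(K) ⊇ FOLLOW(D) = {$, a, e, h}. Thus FOLLOW(K) = {$, a, e, h}.

{$, a, e, h}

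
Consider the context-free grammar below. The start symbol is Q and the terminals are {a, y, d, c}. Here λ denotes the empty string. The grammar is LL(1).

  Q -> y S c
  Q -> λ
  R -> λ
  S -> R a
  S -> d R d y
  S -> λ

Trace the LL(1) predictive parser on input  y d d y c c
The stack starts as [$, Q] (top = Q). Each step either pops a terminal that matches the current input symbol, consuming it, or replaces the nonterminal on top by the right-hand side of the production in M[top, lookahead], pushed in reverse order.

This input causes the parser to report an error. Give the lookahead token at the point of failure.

c

     Stack        Input          Action
  1  $ Q          y d d y c c $  expand Q -> y S c
  2  $ c S y      y d d y c c $  match y
  3  $ c S        d d y c c $    expand S -> d R d y
  4  $ c y d R d  d d y c c $    match d
  5  $ c y d R    d y c c $      expand R -> λ
  6  $ c y d      d y c c $      match d
  7  $ c y        y c c $        match y
  8  $ c          c c $          match c
  9  $            c $            error: stack empty but input remains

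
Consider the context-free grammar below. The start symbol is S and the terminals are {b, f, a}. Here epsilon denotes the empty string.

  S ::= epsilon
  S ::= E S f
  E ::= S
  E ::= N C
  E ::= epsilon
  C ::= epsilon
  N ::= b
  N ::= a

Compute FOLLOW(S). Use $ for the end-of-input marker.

{$, a, b, f}

FIRST(C): from C::=epsilon we get {epsilon}. So FIRST(C) = {epsilon}.
FIRST(N): from N::=b we get {b}; from N::=a we get {a}. So FIRST(N) = {a, b}.
FIRST(S): from S::=epsilon we get {epsilon}; from S::=E S f we get {a, b, f}. So FIRST(S) = {epsilon, a, b, f}.
FIRST(E): from E::=S we get {epsilon, a, b, f}; from E::=N C we get {a, b}; from E::=epsilon we get {epsilon}. So FIRST(E) = {epsilon, a, b, f}.
FOLLOW(S) includes $ since S is the start symbol.
FOLLOW(E): in S::=E S f, E is followed by S f with FIRST {a, b, f}. Thus FOLLOW(E) = {a, b, f}.
FOLLOW(S): in S::=E S f, S is followed by f with FIRST {f}; in E::=S, the suffix after S is empty, so FOLLOW(S) ⊇ FOLLOW(E) = {a, b, f}. Thus FOLLOW(S) = {$, a, b, f}.
FOLLOW(C): in E::=N C, the suffix after C is empty, so FOLLOW(C) ⊇ FOLLOW(E) = {a, b, f}. Thus FOLLOW(C) = {a, b, f}.
FOLLOW(N): in E::=N C, N is followed by C with FIRST {epsilon}; in E::=N C, the suffix after N is nullable, so FOLLOW(N) ⊇ FOLLOW(E) = {a, b, f}. Thus FOLLOW(N) = {a, b, f}.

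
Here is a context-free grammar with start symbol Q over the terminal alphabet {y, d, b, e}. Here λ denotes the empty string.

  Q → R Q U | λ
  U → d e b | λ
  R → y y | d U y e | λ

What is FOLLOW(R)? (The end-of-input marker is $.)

{$, d, y}

FIRST(U) = {λ, d}
FIRST(R) = {λ, d, y}
FIRST(Q) = {λ, d, y}  (via R Q U)
FOLLOW(Q) includes $ since Q is the start symbol.
FOLLOW(Q): in Q→R Q U, Q is followed by U with FIRST {λ, d}; in Q→R Q U, the suffix after Q is nullable (adds nothing new). Thus FOLLOW(Q) = {$, d}.
FOLLOW(U): in Q→R Q U, the suffix after U is empty, so FOLLOW(U) ⊇ FOLLOW(Q) = {$, d}; in R→d U y e, U is followed by y e with FIRST {y}. Thus FOLLOW(U) = {$, d, y}.
FOLLOW(R): in Q→R Q U, R is followed by Q U with FIRST {λ, d, y}; in Q→R Q U, the suffix after R is nullable, so FOLLOW(R) ⊇ FOLLOW(Q) = {$, d}. Thus FOLLOW(R) = {$, d, y}.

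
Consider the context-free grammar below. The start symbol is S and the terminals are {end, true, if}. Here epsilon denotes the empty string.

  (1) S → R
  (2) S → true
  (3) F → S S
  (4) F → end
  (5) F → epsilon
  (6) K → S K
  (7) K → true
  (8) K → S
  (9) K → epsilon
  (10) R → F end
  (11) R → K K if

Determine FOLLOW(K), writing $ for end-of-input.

{end, if, true}

FIRST(S): from S→R we get {end, if, true}; from S→true we get {true}. So FIRST(S) = {end, if, true}.
FIRST(F): from F→S S we get {end, if, true}; from F→end we get {end}; from F→epsilon we get {epsilon}. So FIRST(F) = {epsilon, end, if, true}.
FIRST(K): from K→S K we get {end, if, true}; from K→true we get {true}; from K→S we get {end, if, true}; from K→epsilon we get {epsilon}. So FIRST(K) = {epsilon, end, if, true}.
FIRST(R): from R→F end we get {end, if, true}; from R→K K if we get {end, if, true}. So FIRST(R) = {end, if, true}.
FOLLOW(S) includes $ since S is the start symbol.
FOLLOW(F): in R→F end, F is followed by end with FIRST {end}. Thus FOLLOW(F) = {end}.
FOLLOW(K): in K→S K, the suffix after K is empty (adds nothing new); in R→K K if (occurrence 1), K is followed by K if with FIRST {end, if, true}; in R→K K if (occurrence 2), K is followed by if with FIRST {if}. Thus FOLLOW(K) = {end, if, true}.
FOLLOW(S): in F→S S (occurrence 1), S is followed by S with FIRST {end, if, true}; in F→S S (occurrence 2), the suffix after S is empty, so FOLLOW(S) ⊇ FOLLOW(F) = {end}; in K→S K, S is followed by K with FIRST {epsilon, end, if, true}; in K→S K, the suffix after S is nullable, so FOLLOW(S) ⊇ FOLLOW(K) = {end, if, true}; in K→S, the suffix after S is empty, so FOLLOW(S) ⊇ FOLLOW(K) = {end, if, true}. Thus FOLLOW(S) = {$, end, if, true}.
FOLLOW(R): in S→R, the suffix after R is empty, so FOLLOW(R) ⊇ FOLLOW(S) = {$, end, if, true}. Thus FOLLOW(R) = {$, end, if, true}.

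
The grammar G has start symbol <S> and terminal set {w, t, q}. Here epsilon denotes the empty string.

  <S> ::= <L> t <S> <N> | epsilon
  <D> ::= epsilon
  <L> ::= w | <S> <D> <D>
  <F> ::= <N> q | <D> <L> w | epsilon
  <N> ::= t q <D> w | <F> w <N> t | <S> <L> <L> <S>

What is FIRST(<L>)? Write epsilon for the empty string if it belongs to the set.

FIRST(<D>): from <D>::=epsilon we get {epsilon}. So FIRST(<D>) = {epsilon}.
FIRST(<S>): from <S>::=<L> t <S> <N> we get {t, w}; from <S>::=epsilon we get {epsilon}. So FIRST(<S>) = {epsilon, t, w}.
FIRST(<L>): from <L>::=w we get {w}; from <L>::=<S> <D> <D> we get {epsilon, t, w}. So FIRST(<L>) = {epsilon, t, w}.
FIRST(<F>): from <F>::=<N> q we get {q, t, w}; from <F>::=<D> <L> w we get {t, w}; from <F>::=epsilon we get {epsilon}. So FIRST(<F>) = {epsilon, q, t, w}.
FIRST(<N>): from <N>::=t q <D> w we get {t}; from <N>::=<F> w <N> t we get {q, t, w}; from <N>::=<S> <L> <L> <S> we get {epsilon, t, w}. So FIRST(<N>) = {epsilon, q, t, w}.

{epsilon, t, w}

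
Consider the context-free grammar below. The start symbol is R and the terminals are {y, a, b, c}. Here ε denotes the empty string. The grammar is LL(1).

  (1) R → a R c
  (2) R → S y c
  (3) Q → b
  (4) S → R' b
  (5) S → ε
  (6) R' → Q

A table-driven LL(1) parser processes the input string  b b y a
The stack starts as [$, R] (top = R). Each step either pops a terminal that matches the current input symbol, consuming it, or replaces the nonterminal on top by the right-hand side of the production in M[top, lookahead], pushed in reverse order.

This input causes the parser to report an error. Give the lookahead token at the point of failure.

step 1: stack=$ R  input=b b y a $  — expand R → S y c
step 2: stack=$ c y S  input=b b y a $  — expand S → R' b
step 3: stack=$ c y b R'  input=b b y a $  — expand R' → Q
step 4: stack=$ c y b Q  input=b b y a $  — expand Q → b
step 5: stack=$ c y b b  input=b b y a $  — match b
step 6: stack=$ c y b  input=b y a $  — match b
step 7: stack=$ c y  input=y a $  — match y
step 8: stack=$ c  input=a $  — error: top is terminal c but lookahead is a

a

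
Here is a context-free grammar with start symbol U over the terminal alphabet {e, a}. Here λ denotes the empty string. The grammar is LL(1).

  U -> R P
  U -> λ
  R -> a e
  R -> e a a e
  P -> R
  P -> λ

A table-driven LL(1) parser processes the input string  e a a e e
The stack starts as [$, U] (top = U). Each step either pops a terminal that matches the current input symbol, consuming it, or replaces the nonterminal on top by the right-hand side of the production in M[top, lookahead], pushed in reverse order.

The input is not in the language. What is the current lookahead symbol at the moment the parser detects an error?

$

step 1: stack=$ U  input=e a a e e $  — expand U -> R P
step 2: stack=$ P R  input=e a a e e $  — expand R -> e a a e
step 3: stack=$ P e a a e  input=e a a e e $  — match e
step 4: stack=$ P e a a  input=a a e e $  — match a
step 5: stack=$ P e a  input=a e e $  — match a
step 6: stack=$ P e  input=e e $  — match e
step 7: stack=$ P  input=e $  — expand P -> R
step 8: stack=$ R  input=e $  — expand R -> e a a e
step 9: stack=$ e a a e  input=e $  — match e
step 10: stack=$ e a a  input=$  — error: top is terminal a but lookahead is $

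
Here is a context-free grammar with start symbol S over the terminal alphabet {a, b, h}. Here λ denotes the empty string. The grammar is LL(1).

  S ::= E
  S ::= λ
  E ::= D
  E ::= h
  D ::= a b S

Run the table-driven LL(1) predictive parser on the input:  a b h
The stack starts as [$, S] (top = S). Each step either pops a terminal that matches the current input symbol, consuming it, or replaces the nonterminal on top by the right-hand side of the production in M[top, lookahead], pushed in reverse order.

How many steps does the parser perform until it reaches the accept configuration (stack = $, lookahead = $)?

8

step 1: stack=$ S  input=a b h $  — expand S ::= E
step 2: stack=$ E  input=a b h $  — expand E ::= D
step 3: stack=$ D  input=a b h $  — expand D ::= a b S
step 4: stack=$ S b a  input=a b h $  — match a
step 5: stack=$ S b  input=b h $  — match b
step 6: stack=$ S  input=h $  — expand S ::= E
step 7: stack=$ E  input=h $  — expand E ::= h
step 8: stack=$ h  input=h $  — match h
Accept reached after 8 steps.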